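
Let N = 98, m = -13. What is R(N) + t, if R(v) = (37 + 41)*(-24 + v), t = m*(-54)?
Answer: 6474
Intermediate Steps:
t = 702 (t = -13*(-54) = 702)
R(v) = -1872 + 78*v (R(v) = 78*(-24 + v) = -1872 + 78*v)
R(N) + t = (-1872 + 78*98) + 702 = (-1872 + 7644) + 702 = 5772 + 702 = 6474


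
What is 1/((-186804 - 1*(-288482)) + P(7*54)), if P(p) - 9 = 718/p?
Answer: 189/19219202 ≈ 9.8339e-6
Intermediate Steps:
P(p) = 9 + 718/p
1/((-186804 - 1*(-288482)) + P(7*54)) = 1/((-186804 - 1*(-288482)) + (9 + 718/((7*54)))) = 1/((-186804 + 288482) + (9 + 718/378)) = 1/(101678 + (9 + 718*(1/378))) = 1/(101678 + (9 + 359/189)) = 1/(101678 + 2060/189) = 1/(19219202/189) = 189/19219202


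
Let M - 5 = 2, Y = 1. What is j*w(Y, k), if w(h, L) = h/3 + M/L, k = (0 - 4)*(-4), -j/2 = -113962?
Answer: 2108297/12 ≈ 1.7569e+5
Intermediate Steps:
j = 227924 (j = -2*(-113962) = 227924)
k = 16 (k = -4*(-4) = 16)
M = 7 (M = 5 + 2 = 7)
w(h, L) = 7/L + h/3 (w(h, L) = h/3 + 7/L = 7/L + h/3)
j*w(Y, k) = 227924*(7/16 + (⅓)*1) = 227924*(7*(1/16) + ⅓) = 227924*(7/16 + ⅓) = 227924*(37/48) = 2108297/12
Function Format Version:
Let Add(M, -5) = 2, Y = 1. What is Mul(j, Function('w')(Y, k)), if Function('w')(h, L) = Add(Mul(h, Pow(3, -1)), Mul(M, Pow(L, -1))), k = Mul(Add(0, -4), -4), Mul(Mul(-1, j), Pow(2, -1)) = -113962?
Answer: Rational(2108297, 12) ≈ 1.7569e+5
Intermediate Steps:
j = 227924 (j = Mul(-2, -113962) = 227924)
k = 16 (k = Mul(-4, -4) = 16)
M = 7 (M = Add(5, 2) = 7)
Function('w')(h, L) = Add(Mul(7, Pow(L, -1)), Mul(Rational(1, 3), h)) (Function('w')(h, L) = Add(Mul(h, Pow(3, -1)), Mul(7, Pow(L, -1))) = Add(Mul(h, Rational(1, 3)), Mul(7, Pow(L, -1))) = Add(Mul(Rational(1, 3), h), Mul(7, Pow(L, -1))) = Add(Mul(7, Pow(L, -1)), Mul(Rational(1, 3), h)))
Mul(j, Function('w')(Y, k)) = Mul(227924, Add(Mul(7, Pow(16, -1)), Mul(Rational(1, 3), 1))) = Mul(227924, Add(Mul(7, Rational(1, 16)), Rational(1, 3))) = Mul(227924, Add(Rational(7, 16), Rational(1, 3))) = Mul(227924, Rational(37, 48)) = Rational(2108297, 12)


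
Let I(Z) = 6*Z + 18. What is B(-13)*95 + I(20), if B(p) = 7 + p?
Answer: -432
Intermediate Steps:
I(Z) = 18 + 6*Z
B(-13)*95 + I(20) = (7 - 13)*95 + (18 + 6*20) = -6*95 + (18 + 120) = -570 + 138 = -432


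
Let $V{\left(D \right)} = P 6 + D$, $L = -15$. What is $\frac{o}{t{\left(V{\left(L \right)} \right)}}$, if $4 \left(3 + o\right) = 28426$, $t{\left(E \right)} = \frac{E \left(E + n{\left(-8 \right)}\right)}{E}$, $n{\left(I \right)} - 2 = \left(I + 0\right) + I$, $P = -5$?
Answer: $- \frac{14207}{118} \approx -120.4$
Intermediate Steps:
$n{\left(I \right)} = 2 + 2 I$ ($n{\left(I \right)} = 2 + \left(\left(I + 0\right) + I\right) = 2 + \left(I + I\right) = 2 + 2 I$)
$V{\left(D \right)} = -30 + D$ ($V{\left(D \right)} = \left(-5\right) 6 + D = -30 + D$)
$t{\left(E \right)} = -14 + E$ ($t{\left(E \right)} = \frac{E \left(E + \left(2 + 2 \left(-8\right)\right)\right)}{E} = \frac{E \left(E + \left(2 - 16\right)\right)}{E} = \frac{E \left(E - 14\right)}{E} = \frac{E \left(-14 + E\right)}{E} = -14 + E$)
$o = \frac{14207}{2}$ ($o = -3 + \frac{1}{4} \cdot 28426 = -3 + \frac{14213}{2} = \frac{14207}{2} \approx 7103.5$)
$\frac{o}{t{\left(V{\left(L \right)} \right)}} = \frac{14207}{2 \left(-14 - 45\right)} = \frac{14207}{2 \left(-59\right)} = \frac{14207}{2} \left(- \frac{1}{59}\right) = - \frac{14207}{118}$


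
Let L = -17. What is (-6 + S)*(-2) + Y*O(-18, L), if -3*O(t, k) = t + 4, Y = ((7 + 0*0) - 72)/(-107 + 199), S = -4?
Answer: 2305/138 ≈ 16.703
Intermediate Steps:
Y = -65/92 (Y = ((7 + 0) - 72)/92 = (7 - 72)*(1/92) = -65*1/92 = -65/92 ≈ -0.70652)
O(t, k) = -4/3 - t/3 (O(t, k) = -(t + 4)/3 = -(4 + t)/3 = -4/3 - t/3)
(-6 + S)*(-2) + Y*O(-18, L) = (-6 - 4)*(-2) - 65*(-4/3 - 1/3*(-18))/92 = -10*(-2) - 65*(-4/3 + 6)/92 = 20 - 65/92*14/3 = 20 - 455/138 = 2305/138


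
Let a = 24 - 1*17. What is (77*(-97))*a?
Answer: -52283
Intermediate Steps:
a = 7 (a = 24 - 17 = 7)
(77*(-97))*a = (77*(-97))*7 = -7469*7 = -52283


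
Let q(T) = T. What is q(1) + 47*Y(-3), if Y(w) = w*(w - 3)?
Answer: 847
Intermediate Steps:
Y(w) = w*(-3 + w)
q(1) + 47*Y(-3) = 1 + 47*(-3*(-3 - 3)) = 1 + 47*(-3*(-6)) = 1 + 47*18 = 1 + 846 = 847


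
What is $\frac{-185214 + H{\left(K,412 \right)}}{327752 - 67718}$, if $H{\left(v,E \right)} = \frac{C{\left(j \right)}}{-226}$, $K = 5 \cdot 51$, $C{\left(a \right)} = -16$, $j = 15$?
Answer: $- \frac{10464587}{14691921} \approx -0.71227$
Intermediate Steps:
$K = 255$
$H{\left(v,E \right)} = \frac{8}{113}$ ($H{\left(v,E \right)} = - \frac{16}{-226} = \left(-16\right) \left(- \frac{1}{226}\right) = \frac{8}{113}$)
$\frac{-185214 + H{\left(K,412 \right)}}{327752 - 67718} = \frac{-185214 + \frac{8}{113}}{327752 - 67718} = - \frac{20929174}{113 \cdot 260034} = \left(- \frac{20929174}{113}\right) \frac{1}{260034} = - \frac{10464587}{14691921}$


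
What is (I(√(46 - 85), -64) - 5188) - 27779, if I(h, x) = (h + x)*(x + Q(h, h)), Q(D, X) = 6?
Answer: -29255 - 58*I*√39 ≈ -29255.0 - 362.21*I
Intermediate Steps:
I(h, x) = (6 + x)*(h + x) (I(h, x) = (h + x)*(x + 6) = (h + x)*(6 + x) = (6 + x)*(h + x))
(I(√(46 - 85), -64) - 5188) - 27779 = (((-64)² + 6*√(46 - 85) + 6*(-64) + √(46 - 85)*(-64)) - 5188) - 27779 = ((4096 + 6*√(-39) - 384 + √(-39)*(-64)) - 5188) - 27779 = ((4096 + 6*(I*√39) - 384 + (I*√39)*(-64)) - 5188) - 27779 = ((4096 + 6*I*√39 - 384 - 64*I*√39) - 5188) - 27779 = ((3712 - 58*I*√39) - 5188) - 27779 = (-1476 - 58*I*√39) - 27779 = -29255 - 58*I*√39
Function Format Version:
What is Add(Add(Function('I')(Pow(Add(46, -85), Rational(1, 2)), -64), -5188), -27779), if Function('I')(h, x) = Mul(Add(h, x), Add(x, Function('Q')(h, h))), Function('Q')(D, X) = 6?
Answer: Add(-29255, Mul(-58, I, Pow(39, Rational(1, 2)))) ≈ Add(-29255., Mul(-362.21, I))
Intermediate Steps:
Function('I')(h, x) = Mul(Add(6, x), Add(h, x)) (Function('I')(h, x) = Mul(Add(h, x), Add(x, 6)) = Mul(Add(h, x), Add(6, x)) = Mul(Add(6, x), Add(h, x)))
Add(Add(Function('I')(Pow(Add(46, -85), Rational(1, 2)), -64), -5188), -27779) = Add(Add(Add(Pow(-64, 2), Mul(6, Pow(Add(46, -85), Rational(1, 2))), Mul(6, -64), Mul(Pow(Add(46, -85), Rational(1, 2)), -64)), -5188), -27779) = Add(Add(Add(4096, Mul(6, Pow(-39, Rational(1, 2))), -384, Mul(Pow(-39, Rational(1, 2)), -64)), -5188), -27779) = Add(Add(Add(4096, Mul(6, Mul(I, Pow(39, Rational(1, 2)))), -384, Mul(Mul(I, Pow(39, Rational(1, 2))), -64)), -5188), -27779) = Add(Add(Add(4096, Mul(6, I, Pow(39, Rational(1, 2))), -384, Mul(-64, I, Pow(39, Rational(1, 2)))), -5188), -27779) = Add(Add(Add(3712, Mul(-58, I, Pow(39, Rational(1, 2)))), -5188), -27779) = Add(Add(-1476, Mul(-58, I, Pow(39, Rational(1, 2)))), -27779) = Add(-29255, Mul(-58, I, Pow(39, Rational(1, 2))))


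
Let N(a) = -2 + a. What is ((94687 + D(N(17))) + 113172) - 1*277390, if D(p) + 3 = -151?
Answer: -69685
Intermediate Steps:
D(p) = -154 (D(p) = -3 - 151 = -154)
((94687 + D(N(17))) + 113172) - 1*277390 = ((94687 - 154) + 113172) - 1*277390 = (94533 + 113172) - 277390 = 207705 - 277390 = -69685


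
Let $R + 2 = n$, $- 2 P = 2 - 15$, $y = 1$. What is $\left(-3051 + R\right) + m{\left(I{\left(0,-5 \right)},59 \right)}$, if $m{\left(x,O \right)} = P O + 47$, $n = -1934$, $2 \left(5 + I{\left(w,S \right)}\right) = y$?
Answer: $- \frac{9113}{2} \approx -4556.5$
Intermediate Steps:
$I{\left(w,S \right)} = - \frac{9}{2}$ ($I{\left(w,S \right)} = -5 + \frac{1}{2} \cdot 1 = -5 + \frac{1}{2} = - \frac{9}{2}$)
$P = \frac{13}{2}$ ($P = - \frac{2 - 15}{2} = \left(- \frac{1}{2}\right) \left(-13\right) = \frac{13}{2} \approx 6.5$)
$R = -1936$ ($R = -2 - 1934 = -1936$)
$m{\left(x,O \right)} = 47 + \frac{13 O}{2}$ ($m{\left(x,O \right)} = \frac{13 O}{2} + 47 = 47 + \frac{13 O}{2}$)
$\left(-3051 + R\right) + m{\left(I{\left(0,-5 \right)},59 \right)} = \left(-3051 - 1936\right) + \left(47 + \frac{13}{2} \cdot 59\right) = -4987 + \left(47 + \frac{767}{2}\right) = -4987 + \frac{861}{2} = - \frac{9113}{2}$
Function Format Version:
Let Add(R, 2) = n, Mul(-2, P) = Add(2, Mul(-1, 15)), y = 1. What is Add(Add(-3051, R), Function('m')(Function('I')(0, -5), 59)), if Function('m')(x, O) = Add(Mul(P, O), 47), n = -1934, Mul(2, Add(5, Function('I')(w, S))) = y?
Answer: Rational(-9113, 2) ≈ -4556.5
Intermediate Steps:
Function('I')(w, S) = Rational(-9, 2) (Function('I')(w, S) = Add(-5, Mul(Rational(1, 2), 1)) = Add(-5, Rational(1, 2)) = Rational(-9, 2))
P = Rational(13, 2) (P = Mul(Rational(-1, 2), Add(2, Mul(-1, 15))) = Mul(Rational(-1, 2), Add(2, -15)) = Mul(Rational(-1, 2), -13) = Rational(13, 2) ≈ 6.5000)
R = -1936 (R = Add(-2, -1934) = -1936)
Function('m')(x, O) = Add(47, Mul(Rational(13, 2), O)) (Function('m')(x, O) = Add(Mul(Rational(13, 2), O), 47) = Add(47, Mul(Rational(13, 2), O)))
Add(Add(-3051, R), Function('m')(Function('I')(0, -5), 59)) = Add(Add(-3051, -1936), Add(47, Mul(Rational(13, 2), 59))) = Add(-4987, Add(47, Rational(767, 2))) = Add(-4987, Rational(861, 2)) = Rational(-9113, 2)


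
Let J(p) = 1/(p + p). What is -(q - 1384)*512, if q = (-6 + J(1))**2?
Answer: 693120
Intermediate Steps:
J(p) = 1/(2*p)
q = 121/4 (q = (-6 + (1/2)/1)**2 = (-6 + (1/2)*1)**2 = (-6 + 1/2)**2 = (-11/2)**2 = 121/4 ≈ 30.250)
-(q - 1384)*512 = -(121/4 - 1384)*512 = -(-5415)*512/4 = -1*(-693120) = 693120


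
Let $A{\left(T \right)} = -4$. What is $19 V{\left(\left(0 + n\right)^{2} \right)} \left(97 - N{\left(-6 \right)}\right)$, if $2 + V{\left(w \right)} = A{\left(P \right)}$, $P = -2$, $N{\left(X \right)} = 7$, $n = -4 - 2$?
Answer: $-10260$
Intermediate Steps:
$n = -6$
$V{\left(w \right)} = -6$ ($V{\left(w \right)} = -2 - 4 = -6$)
$19 V{\left(\left(0 + n\right)^{2} \right)} \left(97 - N{\left(-6 \right)}\right) = 19 \left(-6\right) \left(97 - 7\right) = - 114 \left(97 - 7\right) = \left(-114\right) 90 = -10260$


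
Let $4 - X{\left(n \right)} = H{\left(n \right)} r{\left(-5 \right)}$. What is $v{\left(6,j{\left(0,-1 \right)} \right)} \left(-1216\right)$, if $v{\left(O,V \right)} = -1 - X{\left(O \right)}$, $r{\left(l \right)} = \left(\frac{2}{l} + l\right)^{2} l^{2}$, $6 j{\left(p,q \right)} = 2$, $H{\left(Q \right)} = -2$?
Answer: $1779008$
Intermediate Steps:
$j{\left(p,q \right)} = \frac{1}{3}$ ($j{\left(p,q \right)} = \frac{1}{6} \cdot 2 = \frac{1}{3}$)
$r{\left(l \right)} = l^{2} \left(l + \frac{2}{l}\right)^{2}$ ($r{\left(l \right)} = \left(l + \frac{2}{l}\right)^{2} l^{2} = l^{2} \left(l + \frac{2}{l}\right)^{2}$)
$X{\left(n \right)} = 1462$ ($X{\left(n \right)} = 4 - - 2 \left(2 + \left(-5\right)^{2}\right)^{2} = 4 - - 2 \left(2 + 25\right)^{2} = 4 - - 2 \cdot 27^{2} = 4 - \left(-2\right) 729 = 4 - -1458 = 4 + 1458 = 1462$)
$v{\left(O,V \right)} = -1463$ ($v{\left(O,V \right)} = -1 - 1462 = -1463$)
$v{\left(6,j{\left(0,-1 \right)} \right)} \left(-1216\right) = \left(-1463\right) \left(-1216\right) = 1779008$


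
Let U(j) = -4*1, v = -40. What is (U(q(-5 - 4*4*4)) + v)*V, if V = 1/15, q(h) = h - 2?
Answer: -44/15 ≈ -2.9333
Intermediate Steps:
q(h) = -2 + h
V = 1/15 ≈ 0.066667
U(j) = -4
(U(q(-5 - 4*4*4)) + v)*V = (-4 - 40)*(1/15) = -44*1/15 = -44/15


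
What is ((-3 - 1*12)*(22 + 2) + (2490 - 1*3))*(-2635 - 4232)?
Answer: -14606109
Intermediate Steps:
((-3 - 1*12)*(22 + 2) + (2490 - 1*3))*(-2635 - 4232) = ((-3 - 12)*24 + (2490 - 3))*(-6867) = (-15*24 + 2487)*(-6867) = (-360 + 2487)*(-6867) = 2127*(-6867) = -14606109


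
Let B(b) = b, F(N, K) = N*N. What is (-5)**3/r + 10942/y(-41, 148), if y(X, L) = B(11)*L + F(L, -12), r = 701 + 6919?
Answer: 1340609/2988564 ≈ 0.44858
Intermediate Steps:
F(N, K) = N**2
r = 7620
y(X, L) = L**2 + 11*L (y(X, L) = 11*L + L**2 = L**2 + 11*L)
(-5)**3/r + 10942/y(-41, 148) = (-5)**3/7620 + 10942/((148*(11 + 148))) = -125*1/7620 + 10942/((148*159)) = -25/1524 + 10942/23532 = -25/1524 + 10942*(1/23532) = -25/1524 + 5471/11766 = 1340609/2988564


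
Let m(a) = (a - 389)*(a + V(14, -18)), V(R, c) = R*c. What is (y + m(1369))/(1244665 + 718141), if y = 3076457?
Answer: 4171117/1962806 ≈ 2.1251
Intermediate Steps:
m(a) = (-389 + a)*(-252 + a) (m(a) = (a - 389)*(a + 14*(-18)) = (-389 + a)*(a - 252) = (-389 + a)*(-252 + a))
(y + m(1369))/(1244665 + 718141) = (3076457 + (98028 + 1369**2 - 641*1369))/(1244665 + 718141) = (3076457 + (98028 + 1874161 - 877529))/1962806 = (3076457 + 1094660)*(1/1962806) = 4171117*(1/1962806) = 4171117/1962806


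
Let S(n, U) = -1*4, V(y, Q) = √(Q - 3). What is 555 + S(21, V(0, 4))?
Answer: 551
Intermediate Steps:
V(y, Q) = √(-3 + Q)
S(n, U) = -4
555 + S(21, V(0, 4)) = 555 - 4 = 551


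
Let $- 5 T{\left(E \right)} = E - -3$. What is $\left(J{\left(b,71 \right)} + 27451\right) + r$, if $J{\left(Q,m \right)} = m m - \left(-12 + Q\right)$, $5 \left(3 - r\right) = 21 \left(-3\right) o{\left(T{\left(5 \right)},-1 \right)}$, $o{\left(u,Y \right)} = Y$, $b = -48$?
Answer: $\frac{162712}{5} \approx 32542.0$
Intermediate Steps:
$T{\left(E \right)} = - \frac{3}{5} - \frac{E}{5}$ ($T{\left(E \right)} = - \frac{E - -3}{5} = - \frac{E + 3}{5} = - \frac{3 + E}{5} = - \frac{3}{5} - \frac{E}{5}$)
$r = - \frac{48}{5}$ ($r = 3 - \frac{21 \left(-3\right) \left(-1\right)}{5} = 3 - \frac{\left(-63\right) \left(-1\right)}{5} = 3 - \frac{63}{5} = - \frac{48}{5} \approx -9.6$)
$J{\left(Q,m \right)} = 12 + m^{2} - Q$ ($J{\left(Q,m \right)} = m^{2} - \left(-12 + Q\right) = 12 + m^{2} - Q$)
$\left(J{\left(b,71 \right)} + 27451\right) + r = \left(\left(12 + 71^{2} - -48\right) + 27451\right) - \frac{48}{5} = \left(\left(12 + 5041 + 48\right) + 27451\right) - \frac{48}{5} = \left(5101 + 27451\right) - \frac{48}{5} = 32552 - \frac{48}{5} = \frac{162712}{5}$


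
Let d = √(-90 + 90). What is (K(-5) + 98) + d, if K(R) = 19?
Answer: 117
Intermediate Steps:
d = 0 (d = √0 = 0)
(K(-5) + 98) + d = (19 + 98) + 0 = 117 + 0 = 117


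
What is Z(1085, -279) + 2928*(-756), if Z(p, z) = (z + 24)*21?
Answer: -2218923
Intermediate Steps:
Z(p, z) = 504 + 21*z (Z(p, z) = (24 + z)*21 = 504 + 21*z)
Z(1085, -279) + 2928*(-756) = (504 + 21*(-279)) + 2928*(-756) = (504 - 5859) - 2213568 = -5355 - 2213568 = -2218923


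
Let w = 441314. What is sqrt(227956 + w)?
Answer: sqrt(669270) ≈ 818.09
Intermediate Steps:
sqrt(227956 + w) = sqrt(227956 + 441314) = sqrt(669270)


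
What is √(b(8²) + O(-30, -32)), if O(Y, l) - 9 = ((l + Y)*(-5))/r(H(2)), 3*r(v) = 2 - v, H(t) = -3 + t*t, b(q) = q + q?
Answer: √1067 ≈ 32.665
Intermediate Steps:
b(q) = 2*q
H(t) = -3 + t²
r(v) = ⅔ - v/3 (r(v) = (2 - v)/3 = ⅔ - v/3)
O(Y, l) = 9 - 15*Y - 15*l (O(Y, l) = 9 + ((l + Y)*(-5))/(⅔ - (-3 + 2²)/3) = 9 + ((Y + l)*(-5))/(⅔ - (-3 + 4)/3) = 9 + (-5*Y - 5*l)/(⅔ - ⅓*1) = 9 + (-5*Y - 5*l)/(⅔ - ⅓) = 9 + (-5*Y - 5*l)/(⅓) = 9 + (-5*Y - 5*l)*3 = 9 + (-15*Y - 15*l) = 9 - 15*Y - 15*l)
√(b(8²) + O(-30, -32)) = √(2*8² + (9 - 15*(-30) - 15*(-32))) = √(2*64 + (9 + 450 + 480)) = √(128 + 939) = √1067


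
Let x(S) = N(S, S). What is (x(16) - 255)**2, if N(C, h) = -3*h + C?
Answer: 82369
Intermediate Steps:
N(C, h) = C - 3*h
x(S) = -2*S (x(S) = S - 3*S = -2*S)
(x(16) - 255)**2 = (-2*16 - 255)**2 = (-32 - 255)**2 = (-287)**2 = 82369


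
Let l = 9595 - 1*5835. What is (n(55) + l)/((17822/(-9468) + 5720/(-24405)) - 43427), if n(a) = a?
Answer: -5876792334/66900104903 ≈ -0.087844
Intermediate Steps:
l = 3760 (l = 9595 - 5835 = 3760)
(n(55) + l)/((17822/(-9468) + 5720/(-24405)) - 43427) = (55 + 3760)/((17822/(-9468) + 5720/(-24405)) - 43427) = 3815/((17822*(-1/9468) + 5720*(-1/24405)) - 43427) = 3815/((-8911/4734 - 1144/4881) - 43427) = 3815/(-16303429/7702218 - 43427) = 3815/(-334500524515/7702218) = 3815*(-7702218/334500524515) = -5876792334/66900104903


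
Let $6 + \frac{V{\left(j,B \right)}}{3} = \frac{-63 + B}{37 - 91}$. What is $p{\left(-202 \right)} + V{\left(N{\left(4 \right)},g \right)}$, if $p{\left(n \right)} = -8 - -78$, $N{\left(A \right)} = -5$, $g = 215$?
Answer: $\frac{392}{9} \approx 43.556$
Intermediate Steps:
$V{\left(j,B \right)} = - \frac{29}{2} - \frac{B}{18}$ ($V{\left(j,B \right)} = -18 + 3 \frac{-63 + B}{37 - 91} = -18 + 3 \frac{-63 + B}{-54} = -18 + 3 \left(-63 + B\right) \left(- \frac{1}{54}\right) = -18 + 3 \left(\frac{7}{6} - \frac{B}{54}\right) = -18 - \left(- \frac{7}{2} + \frac{B}{18}\right) = - \frac{29}{2} - \frac{B}{18}$)
$p{\left(n \right)} = 70$ ($p{\left(n \right)} = -8 + 78 = 70$)
$p{\left(-202 \right)} + V{\left(N{\left(4 \right)},g \right)} = 70 - \frac{238}{9} = \frac{392}{9}$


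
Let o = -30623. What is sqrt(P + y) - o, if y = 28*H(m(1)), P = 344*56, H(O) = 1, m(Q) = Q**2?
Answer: 30623 + 2*sqrt(4823) ≈ 30762.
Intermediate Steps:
P = 19264
y = 28 (y = 28*1 = 28)
sqrt(P + y) - o = sqrt(19264 + 28) - 1*(-30623) = sqrt(19292) + 30623 = 2*sqrt(4823) + 30623 = 30623 + 2*sqrt(4823)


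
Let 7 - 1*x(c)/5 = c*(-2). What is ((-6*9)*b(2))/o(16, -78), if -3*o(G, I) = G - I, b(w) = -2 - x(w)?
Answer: -4617/47 ≈ -98.234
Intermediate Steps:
x(c) = 35 + 10*c (x(c) = 35 - 5*c*(-2) = 35 - (-10)*c = 35 + 10*c)
b(w) = -37 - 10*w (b(w) = -2 - (35 + 10*w) = -2 + (-35 - 10*w) = -37 - 10*w)
o(G, I) = -G/3 + I/3 (o(G, I) = -(G - I)/3 = -G/3 + I/3)
((-6*9)*b(2))/o(16, -78) = ((-6*9)*(-37 - 10*2))/(-⅓*16 + (⅓)*(-78)) = (-54*(-37 - 20))/(-16/3 - 26) = (-54*(-57))/(-94/3) = 3078*(-3/94) = -4617/47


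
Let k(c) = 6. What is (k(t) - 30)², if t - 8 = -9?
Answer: 576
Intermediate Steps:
t = -1 (t = 8 - 9 = -1)
(k(t) - 30)² = (6 - 30)² = (-24)² = 576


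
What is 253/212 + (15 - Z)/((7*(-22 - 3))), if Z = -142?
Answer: 10991/37100 ≈ 0.29625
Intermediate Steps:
253/212 + (15 - Z)/((7*(-22 - 3))) = 253/212 + (15 - 1*(-142))/((7*(-22 - 3))) = 253*(1/212) + (15 + 142)/((7*(-25))) = 253/212 + 157/(-175) = 253/212 + 157*(-1/175) = 253/212 - 157/175 = 10991/37100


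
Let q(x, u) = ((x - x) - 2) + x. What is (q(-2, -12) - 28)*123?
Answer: -3936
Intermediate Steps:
q(x, u) = -2 + x (q(x, u) = (0 - 2) + x = -2 + x)
(q(-2, -12) - 28)*123 = ((-2 - 2) - 28)*123 = (-4 - 28)*123 = -32*123 = -3936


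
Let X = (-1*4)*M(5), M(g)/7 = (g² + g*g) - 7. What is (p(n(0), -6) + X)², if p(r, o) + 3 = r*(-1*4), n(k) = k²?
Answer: 1456849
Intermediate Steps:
M(g) = -49 + 14*g² (M(g) = 7*((g² + g*g) - 7) = 7*((g² + g²) - 7) = 7*(2*g² - 7) = 7*(-7 + 2*g²) = -49 + 14*g²)
p(r, o) = -3 - 4*r (p(r, o) = -3 + r*(-1*4) = -3 + r*(-4) = -3 - 4*r)
X = -1204 (X = (-1*4)*(-49 + 14*5²) = -4*(-49 + 14*25) = -4*(-49 + 350) = -4*301 = -1204)
(p(n(0), -6) + X)² = ((-3 - 4*0²) - 1204)² = ((-3 - 4*0) - 1204)² = ((-3 + 0) - 1204)² = (-3 - 1204)² = (-1207)² = 1456849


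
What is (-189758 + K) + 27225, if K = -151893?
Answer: -314426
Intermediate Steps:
(-189758 + K) + 27225 = (-189758 - 151893) + 27225 = -341651 + 27225 = -314426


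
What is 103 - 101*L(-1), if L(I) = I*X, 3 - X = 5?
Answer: -99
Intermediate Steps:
X = -2 (X = 3 - 1*5 = 3 - 5 = -2)
L(I) = -2*I (L(I) = I*(-2) = -2*I)
103 - 101*L(-1) = 103 - (-202)*(-1) = 103 - 101*2 = 103 - 202 = -99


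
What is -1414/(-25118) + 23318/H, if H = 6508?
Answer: 148725959/40866986 ≈ 3.6393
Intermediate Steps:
-1414/(-25118) + 23318/H = -1414/(-25118) + 23318/6508 = -1414*(-1/25118) + 23318*(1/6508) = 707/12559 + 11659/3254 = 148725959/40866986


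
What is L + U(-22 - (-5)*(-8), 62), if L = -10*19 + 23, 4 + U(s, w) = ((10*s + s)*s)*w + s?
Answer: 2621375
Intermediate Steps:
U(s, w) = -4 + s + 11*w*s**2 (U(s, w) = -4 + (((10*s + s)*s)*w + s) = -4 + (((11*s)*s)*w + s) = -4 + ((11*s**2)*w + s) = -4 + (11*w*s**2 + s) = -4 + (s + 11*w*s**2) = -4 + s + 11*w*s**2)
L = -167 (L = -190 + 23 = -167)
L + U(-22 - (-5)*(-8), 62) = -167 + (-4 + (-22 - (-5)*(-8)) + 11*62*(-22 - (-5)*(-8))**2) = -167 + (-4 + (-22 - 1*40) + 11*62*(-22 - 1*40)**2) = -167 + (-4 + (-22 - 40) + 11*62*(-22 - 40)**2) = -167 + (-4 - 62 + 11*62*(-62)**2) = -167 + (-4 - 62 + 11*62*3844) = -167 + (-4 - 62 + 2621608) = -167 + 2621542 = 2621375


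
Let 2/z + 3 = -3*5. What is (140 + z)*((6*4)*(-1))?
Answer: -10072/3 ≈ -3357.3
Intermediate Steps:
z = -1/9 (z = 2/(-3 - 3*5) = 2/(-3 - 15) = 2/(-18) = 2*(-1/18) = -1/9 ≈ -0.11111)
(140 + z)*((6*4)*(-1)) = (140 - 1/9)*((6*4)*(-1)) = 1259*(24*(-1))/9 = (1259/9)*(-24) = -10072/3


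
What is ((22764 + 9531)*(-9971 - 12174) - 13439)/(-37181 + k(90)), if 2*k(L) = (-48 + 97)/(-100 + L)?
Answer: 14303724280/743669 ≈ 19234.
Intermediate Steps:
k(L) = 49/(2*(-100 + L)) (k(L) = ((-48 + 97)/(-100 + L))/2 = (49/(-100 + L))/2 = 49/(2*(-100 + L)))
((22764 + 9531)*(-9971 - 12174) - 13439)/(-37181 + k(90)) = ((22764 + 9531)*(-9971 - 12174) - 13439)/(-37181 + 49/(2*(-100 + 90))) = (32295*(-22145) - 13439)/(-37181 + (49/2)/(-10)) = (-715172775 - 13439)/(-37181 + (49/2)*(-⅒)) = -715186214/(-37181 - 49/20) = -715186214/(-743669/20) = -715186214*(-20/743669) = 14303724280/743669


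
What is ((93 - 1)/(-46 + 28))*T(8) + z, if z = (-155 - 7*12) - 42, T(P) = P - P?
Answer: -281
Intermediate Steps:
T(P) = 0
z = -281 (z = (-155 - 84) - 42 = -239 - 42 = -281)
((93 - 1)/(-46 + 28))*T(8) + z = ((93 - 1)/(-46 + 28))*0 - 281 = (92/(-18))*0 - 281 = (92*(-1/18))*0 - 281 = -46/9*0 - 281 = 0 - 281 = -281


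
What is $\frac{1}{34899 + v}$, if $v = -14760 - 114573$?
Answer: $- \frac{1}{94434} \approx -1.0589 \cdot 10^{-5}$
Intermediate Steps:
$v = -129333$ ($v = -14760 - 114573 = -129333$)
$\frac{1}{34899 + v} = \frac{1}{34899 - 129333} = \frac{1}{-94434} = - \frac{1}{94434}$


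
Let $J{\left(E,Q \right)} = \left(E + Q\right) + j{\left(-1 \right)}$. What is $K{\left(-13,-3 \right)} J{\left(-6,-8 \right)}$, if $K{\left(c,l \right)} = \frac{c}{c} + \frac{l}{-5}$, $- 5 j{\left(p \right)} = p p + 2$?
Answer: $- \frac{584}{25} \approx -23.36$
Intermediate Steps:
$j{\left(p \right)} = - \frac{2}{5} - \frac{p^{2}}{5}$ ($j{\left(p \right)} = - \frac{p p + 2}{5} = - \frac{p^{2} + 2}{5} = - \frac{2 + p^{2}}{5} = - \frac{2}{5} - \frac{p^{2}}{5}$)
$J{\left(E,Q \right)} = - \frac{3}{5} + E + Q$ ($J{\left(E,Q \right)} = \left(E + Q\right) - \left(\frac{2}{5} + \frac{\left(-1\right)^{2}}{5}\right) = \left(E + Q\right) - \frac{3}{5} = - \frac{3}{5} + E + Q$)
$K{\left(c,l \right)} = 1 - \frac{l}{5}$ ($K{\left(c,l \right)} = 1 + l \left(- \frac{1}{5}\right) = 1 - \frac{l}{5}$)
$K{\left(-13,-3 \right)} J{\left(-6,-8 \right)} = \left(1 - - \frac{3}{5}\right) \left(- \frac{3}{5} - 6 - 8\right) = \left(1 + \frac{3}{5}\right) \left(- \frac{73}{5}\right) = \frac{8}{5} \left(- \frac{73}{5}\right) = - \frac{584}{25}$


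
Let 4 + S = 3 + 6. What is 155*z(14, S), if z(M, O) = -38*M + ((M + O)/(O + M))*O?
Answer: -81685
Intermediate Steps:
S = 5 (S = -4 + (3 + 6) = -4 + 9 = 5)
z(M, O) = O - 38*M (z(M, O) = -38*M + ((M + O)/(M + O))*O = -38*M + 1*O = -38*M + O = O - 38*M)
155*z(14, S) = 155*(5 - 38*14) = 155*(5 - 532) = 155*(-527) = -81685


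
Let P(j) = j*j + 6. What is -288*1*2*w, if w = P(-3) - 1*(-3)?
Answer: -10368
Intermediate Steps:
P(j) = 6 + j**2 (P(j) = j**2 + 6 = 6 + j**2)
w = 18 (w = (6 + (-3)**2) - 1*(-3) = (6 + 9) + 3 = 15 + 3 = 18)
-288*1*2*w = -288*1*2*18 = -576*18 = -288*36 = -10368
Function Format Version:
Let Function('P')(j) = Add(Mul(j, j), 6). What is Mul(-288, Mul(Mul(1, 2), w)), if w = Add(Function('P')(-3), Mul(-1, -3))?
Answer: -10368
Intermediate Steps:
Function('P')(j) = Add(6, Pow(j, 2)) (Function('P')(j) = Add(Pow(j, 2), 6) = Add(6, Pow(j, 2)))
w = 18 (w = Add(Add(6, Pow(-3, 2)), Mul(-1, -3)) = Add(Add(6, 9), 3) = Add(15, 3) = 18)
Mul(-288, Mul(Mul(1, 2), w)) = Mul(-288, Mul(Mul(1, 2), 18)) = Mul(-288, Mul(2, 18)) = Mul(-288, 36) = -10368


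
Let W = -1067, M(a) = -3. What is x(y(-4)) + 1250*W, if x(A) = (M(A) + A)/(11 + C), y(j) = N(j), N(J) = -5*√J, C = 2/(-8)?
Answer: -57351262/43 - 40*I/43 ≈ -1.3338e+6 - 0.93023*I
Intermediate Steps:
C = -¼ (C = 2*(-⅛) = -¼ ≈ -0.25000)
y(j) = -5*√j
x(A) = -12/43 + 4*A/43 (x(A) = (-3 + A)/(11 - ¼) = (-3 + A)/(43/4) = (-3 + A)*(4/43) = -12/43 + 4*A/43)
x(y(-4)) + 1250*W = (-12/43 + 4*(-10*I)/43) + 1250*(-1067) = (-12/43 + 4*(-10*I)/43) - 1333750 = (-12/43 - 40*I/43) - 1333750 = -57351262/43 - 40*I/43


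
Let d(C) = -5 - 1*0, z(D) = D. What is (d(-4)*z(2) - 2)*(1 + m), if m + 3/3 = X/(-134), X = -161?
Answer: -966/67 ≈ -14.418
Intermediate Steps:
d(C) = -5 (d(C) = -5 + 0 = -5)
m = 27/134 (m = -1 - 161/(-134) = -1 - 161*(-1/134) = -1 + 161/134 = 27/134 ≈ 0.20149)
(d(-4)*z(2) - 2)*(1 + m) = (-5*2 - 2)*(1 + 27/134) = (-10 - 2)*(161/134) = -12*161/134 = -966/67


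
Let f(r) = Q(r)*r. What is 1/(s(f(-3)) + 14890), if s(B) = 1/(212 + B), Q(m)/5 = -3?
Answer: 257/3826731 ≈ 6.7159e-5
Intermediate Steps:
Q(m) = -15 (Q(m) = 5*(-3) = -15)
f(r) = -15*r
1/(s(f(-3)) + 14890) = 1/(1/(212 - 15*(-3)) + 14890) = 1/(1/(212 + 45) + 14890) = 1/(1/257 + 14890) = 1/(3826731/257) = 257/3826731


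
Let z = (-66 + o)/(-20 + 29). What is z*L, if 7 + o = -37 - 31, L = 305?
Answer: -14335/3 ≈ -4778.3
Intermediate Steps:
o = -75 (o = -7 + (-37 - 31) = -7 - 68 = -75)
z = -47/3 (z = (-66 - 75)/(-20 + 29) = -141/9 = -141*⅑ = -47/3 ≈ -15.667)
z*L = -47/3*305 = -14335/3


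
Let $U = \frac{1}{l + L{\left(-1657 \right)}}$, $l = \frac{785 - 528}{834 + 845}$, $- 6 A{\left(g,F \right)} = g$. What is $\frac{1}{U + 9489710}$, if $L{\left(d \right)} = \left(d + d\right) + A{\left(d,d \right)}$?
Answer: $\frac{30601591}{290400224118536} \approx 1.0538 \cdot 10^{-7}$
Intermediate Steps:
$A{\left(g,F \right)} = - \frac{g}{6}$
$L{\left(d \right)} = \frac{11 d}{6}$ ($L{\left(d \right)} = \left(d + d\right) - \frac{d}{6} = 2 d - \frac{d}{6} = \frac{11 d}{6}$)
$l = \frac{257}{1679}$ ($l = \frac{1}{1679} \cdot 257 = \frac{257}{1679} \approx 0.15307$)
$U = - \frac{10074}{30601591}$ ($U = \frac{1}{\frac{257}{1679} + \frac{11}{6} \left(-1657\right)} = \frac{1}{\frac{257}{1679} - \frac{18227}{6}} = \frac{1}{- \frac{30601591}{10074}} = - \frac{10074}{30601591} \approx -0.0003292$)
$\frac{1}{U + 9489710} = \frac{1}{- \frac{10074}{30601591} + 9489710} = \frac{1}{\frac{290400224118536}{30601591}} = \frac{30601591}{290400224118536}$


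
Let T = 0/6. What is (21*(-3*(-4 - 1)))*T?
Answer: 0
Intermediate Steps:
T = 0 (T = 0*(⅙) = 0)
(21*(-3*(-4 - 1)))*T = (21*(-3*(-4 - 1)))*0 = (21*(-3*(-5)))*0 = (21*15)*0 = 315*0 = 0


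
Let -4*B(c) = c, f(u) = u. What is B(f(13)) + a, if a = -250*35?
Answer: -35013/4 ≈ -8753.3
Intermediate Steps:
B(c) = -c/4
a = -8750
B(f(13)) + a = -¼*13 - 8750 = -13/4 - 8750 = -35013/4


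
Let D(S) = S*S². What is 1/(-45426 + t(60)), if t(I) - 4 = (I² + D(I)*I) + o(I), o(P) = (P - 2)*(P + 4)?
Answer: 1/12921890 ≈ 7.7388e-8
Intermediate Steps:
D(S) = S³
o(P) = (-2 + P)*(4 + P)
t(I) = -4 + I⁴ + 2*I + 2*I² (t(I) = 4 + ((I² + I³*I) + (-8 + I² + 2*I)) = 4 + ((I² + I⁴) + (-8 + I² + 2*I)) = 4 + (-8 + I⁴ + 2*I + 2*I²) = -4 + I⁴ + 2*I + 2*I²)
1/(-45426 + t(60)) = 1/(-45426 + (-4 + 60⁴ + 2*60 + 2*60²)) = 1/(-45426 + (-4 + 12960000 + 120 + 2*3600)) = 1/(-45426 + (-4 + 12960000 + 120 + 7200)) = 1/(-45426 + 12967316) = 1/12921890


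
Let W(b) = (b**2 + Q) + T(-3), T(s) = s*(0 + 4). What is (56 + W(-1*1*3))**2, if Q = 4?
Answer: 3249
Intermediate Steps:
T(s) = 4*s (T(s) = s*4 = 4*s)
W(b) = -8 + b**2 (W(b) = (b**2 + 4) + 4*(-3) = (4 + b**2) - 12 = -8 + b**2)
(56 + W(-1*1*3))**2 = (56 + (-8 + (-1*1*3)**2))**2 = (56 + (-8 + (-1*3)**2))**2 = (56 + (-8 + (-3)**2))**2 = (56 + (-8 + 9))**2 = (56 + 1)**2 = 57**2 = 3249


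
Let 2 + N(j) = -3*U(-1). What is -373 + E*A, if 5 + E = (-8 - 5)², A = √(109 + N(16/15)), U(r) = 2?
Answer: -373 + 164*√101 ≈ 1275.2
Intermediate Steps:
N(j) = -8 (N(j) = -2 - 3*2 = -2 - 6 = -8)
A = √101 (A = √(109 - 8) = √101 ≈ 10.050)
E = 164 (E = -5 + (-8 - 5)² = -5 + (-13)² = -5 + 169 = 164)
-373 + E*A = -373 + 164*√101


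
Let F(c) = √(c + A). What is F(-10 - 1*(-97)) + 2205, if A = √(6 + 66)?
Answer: 2205 + √(87 + 6*√2) ≈ 2214.8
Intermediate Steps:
A = 6*√2 (A = √72 = 6*√2 ≈ 8.4853)
F(c) = √(c + 6*√2)
F(-10 - 1*(-97)) + 2205 = √((-10 - 1*(-97)) + 6*√2) + 2205 = √((-10 + 97) + 6*√2) + 2205 = √(87 + 6*√2) + 2205 = 2205 + √(87 + 6*√2)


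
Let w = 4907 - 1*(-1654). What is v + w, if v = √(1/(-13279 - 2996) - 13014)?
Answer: 6561 + I*√137883656001/3255 ≈ 6561.0 + 114.08*I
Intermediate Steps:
v = I*√137883656001/3255 (v = √(1/(-16275) - 13014) = √(-1/16275 - 13014) = √(-211802851/16275) = I*√137883656001/3255 ≈ 114.08*I)
w = 6561 (w = 4907 + 1654 = 6561)
v + w = I*√137883656001/3255 + 6561 = 6561 + I*√137883656001/3255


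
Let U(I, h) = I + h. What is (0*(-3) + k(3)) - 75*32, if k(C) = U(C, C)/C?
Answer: -2398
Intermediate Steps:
k(C) = 2 (k(C) = (C + C)/C = (2*C)/C = 2)
(0*(-3) + k(3)) - 75*32 = (0*(-3) + 2) - 75*32 = (0 + 2) - 2400 = 2 - 2400 = -2398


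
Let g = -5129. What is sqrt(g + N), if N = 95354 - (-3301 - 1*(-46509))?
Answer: sqrt(47017) ≈ 216.83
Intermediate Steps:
N = 52146 (N = 95354 - (-3301 + 46509) = 95354 - 1*43208 = 95354 - 43208 = 52146)
sqrt(g + N) = sqrt(-5129 + 52146) = sqrt(47017)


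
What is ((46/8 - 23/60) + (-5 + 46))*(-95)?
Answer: -26429/6 ≈ -4404.8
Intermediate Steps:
((46/8 - 23/60) + (-5 + 46))*(-95) = ((46*(1/8) - 23*1/60) + 41)*(-95) = ((23/4 - 23/60) + 41)*(-95) = (161/30 + 41)*(-95) = (1391/30)*(-95) = -26429/6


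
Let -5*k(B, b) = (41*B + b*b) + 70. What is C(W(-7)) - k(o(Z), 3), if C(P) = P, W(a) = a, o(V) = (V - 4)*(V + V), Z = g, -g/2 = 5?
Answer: 11524/5 ≈ 2304.8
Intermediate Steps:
g = -10 (g = -2*5 = -10)
Z = -10
o(V) = 2*V*(-4 + V) (o(V) = (-4 + V)*(2*V) = 2*V*(-4 + V))
k(B, b) = -14 - 41*B/5 - b**2/5 (k(B, b) = -((41*B + b*b) + 70)/5 = -((41*B + b**2) + 70)/5 = -((b**2 + 41*B) + 70)/5 = -(70 + b**2 + 41*B)/5 = -14 - 41*B/5 - b**2/5)
C(W(-7)) - k(o(Z), 3) = -7 - (-14 - 82*(-10)*(-4 - 10)/5 - 1/5*3**2) = -7 - (-14 - 82*(-10)*(-14)/5 - 1/5*9) = -7 - (-14 - 41/5*280 - 9/5) = -7 - (-14 - 2296 - 9/5) = -7 - 1*(-11559/5) = -7 + 11559/5 = 11524/5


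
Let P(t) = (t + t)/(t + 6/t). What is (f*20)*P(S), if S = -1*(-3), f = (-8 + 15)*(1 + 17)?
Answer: 3024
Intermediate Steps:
f = 126 (f = 7*18 = 126)
S = 3
P(t) = 2*t/(t + 6/t) (P(t) = (2*t)/(t + 6/t) = 2*t/(t + 6/t))
(f*20)*P(S) = (126*20)*(2*3**2/(6 + 3**2)) = 2520*(2*9/(6 + 9)) = 2520*(2*9/15) = 2520*(2*9*(1/15)) = 2520*(6/5) = 3024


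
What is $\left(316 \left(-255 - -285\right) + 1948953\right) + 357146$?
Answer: $2315579$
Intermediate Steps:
$\left(316 \left(-255 - -285\right) + 1948953\right) + 357146 = \left(316 \left(-255 + 285\right) + 1948953\right) + 357146 = \left(316 \cdot 30 + 1948953\right) + 357146 = \left(9480 + 1948953\right) + 357146 = 1958433 + 357146 = 2315579$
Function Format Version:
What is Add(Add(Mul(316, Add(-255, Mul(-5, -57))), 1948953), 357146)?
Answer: 2315579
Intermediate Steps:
Add(Add(Mul(316, Add(-255, Mul(-5, -57))), 1948953), 357146) = Add(Add(Mul(316, Add(-255, 285)), 1948953), 357146) = Add(Add(Mul(316, 30), 1948953), 357146) = Add(Add(9480, 1948953), 357146) = Add(1958433, 357146) = 2315579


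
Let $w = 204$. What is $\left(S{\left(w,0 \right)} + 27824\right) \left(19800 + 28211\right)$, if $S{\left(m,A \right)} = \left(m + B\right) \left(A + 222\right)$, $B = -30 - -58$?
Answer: $3808616608$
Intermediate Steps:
$B = 28$ ($B = -30 + 58 = 28$)
$S{\left(m,A \right)} = \left(28 + m\right) \left(222 + A\right)$ ($S{\left(m,A \right)} = \left(m + 28\right) \left(A + 222\right) = \left(28 + m\right) \left(222 + A\right)$)
$\left(S{\left(w,0 \right)} + 27824\right) \left(19800 + 28211\right) = \left(\left(6216 + 28 \cdot 0 + 222 \cdot 204 + 0 \cdot 204\right) + 27824\right) \left(19800 + 28211\right) = \left(\left(6216 + 0 + 45288 + 0\right) + 27824\right) 48011 = \left(51504 + 27824\right) 48011 = 79328 \cdot 48011 = 3808616608$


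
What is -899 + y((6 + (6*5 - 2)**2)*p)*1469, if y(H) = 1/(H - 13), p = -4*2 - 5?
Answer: -6294/7 ≈ -899.14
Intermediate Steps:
p = -13 (p = -8 - 5 = -13)
y(H) = 1/(-13 + H)
-899 + y((6 + (6*5 - 2)**2)*p)*1469 = -899 + 1469/(-13 + (6 + (6*5 - 2)**2)*(-13)) = -899 + 1469/(-13 + (6 + (30 - 2)**2)*(-13)) = -899 + 1469/(-13 + (6 + 28**2)*(-13)) = -899 + 1469/(-13 + (6 + 784)*(-13)) = -899 + 1469/(-13 + 790*(-13)) = -899 + 1469/(-13 - 10270) = -899 + 1469/(-10283) = -899 - 1/10283*1469 = -899 - 1/7 = -6294/7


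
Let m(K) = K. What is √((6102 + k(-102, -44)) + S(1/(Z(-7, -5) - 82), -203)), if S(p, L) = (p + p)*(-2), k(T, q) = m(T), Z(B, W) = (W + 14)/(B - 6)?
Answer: 2*√69338059/215 ≈ 77.460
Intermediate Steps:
Z(B, W) = (14 + W)/(-6 + B)
k(T, q) = T
S(p, L) = -4*p (S(p, L) = (2*p)*(-2) = -4*p)
√((6102 + k(-102, -44)) + S(1/(Z(-7, -5) - 82), -203)) = √((6102 - 102) - 4/((14 - 5)/(-6 - 7) - 82)) = √(6000 - 4/(9/(-13) - 82)) = √(6000 - 4/(-1/13*9 - 82)) = √(6000 - 4/(-9/13 - 82)) = √(6000 - 4/(-1075/13)) = √(6000 - 4*(-13/1075)) = √(6000 + 52/1075) = √(6450052/1075) = 2*√69338059/215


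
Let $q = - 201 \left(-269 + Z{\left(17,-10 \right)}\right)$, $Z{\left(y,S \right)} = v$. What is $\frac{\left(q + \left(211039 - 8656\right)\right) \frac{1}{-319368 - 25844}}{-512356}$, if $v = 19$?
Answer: $\frac{252633}{176871439472} \approx 1.4283 \cdot 10^{-6}$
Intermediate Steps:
$Z{\left(y,S \right)} = 19$
$q = 50250$ ($q = - 201 \left(-269 + 19\right) = \left(-201\right) \left(-250\right) = 50250$)
$\frac{\left(q + \left(211039 - 8656\right)\right) \frac{1}{-319368 - 25844}}{-512356} = \frac{\left(50250 + \left(211039 - 8656\right)\right) \frac{1}{-319368 - 25844}}{-512356} = \frac{50250 + \left(211039 - 8656\right)}{-345212} \left(- \frac{1}{512356}\right) = \left(50250 + 202383\right) \left(- \frac{1}{345212}\right) \left(- \frac{1}{512356}\right) = 252633 \left(- \frac{1}{345212}\right) \left(- \frac{1}{512356}\right) = \left(- \frac{252633}{345212}\right) \left(- \frac{1}{512356}\right) = \frac{252633}{176871439472}$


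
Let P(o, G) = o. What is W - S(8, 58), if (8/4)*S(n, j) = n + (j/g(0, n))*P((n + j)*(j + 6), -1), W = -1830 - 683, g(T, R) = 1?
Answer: -125013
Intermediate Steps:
W = -2513
S(n, j) = n/2 + j*(6 + j)*(j + n)/2 (S(n, j) = (n + (j/1)*((n + j)*(j + 6)))/2 = (n + (j*1)*((j + n)*(6 + j)))/2 = (n + j*((6 + j)*(j + n)))/2 = (n + j*(6 + j)*(j + n))/2 = n/2 + j*(6 + j)*(j + n)/2)
W - S(8, 58) = -2513 - ((½)*8 + (½)*58*(58² + 6*58 + 6*8 + 58*8)) = -2513 - (4 + (½)*58*(3364 + 348 + 48 + 464)) = -2513 - (4 + (½)*58*4224) = -2513 - (4 + 122496) = -2513 - 1*122500 = -2513 - 122500 = -125013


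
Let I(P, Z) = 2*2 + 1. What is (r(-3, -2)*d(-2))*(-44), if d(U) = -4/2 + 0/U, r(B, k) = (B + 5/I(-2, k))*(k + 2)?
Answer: 0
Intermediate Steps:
I(P, Z) = 5 (I(P, Z) = 4 + 1 = 5)
r(B, k) = (1 + B)*(2 + k) (r(B, k) = (B + 5/5)*(k + 2) = (B + 5*(⅕))*(2 + k) = (B + 1)*(2 + k) = (1 + B)*(2 + k))
d(U) = -2 (d(U) = -4*½ + 0 = -2 + 0 = -2)
(r(-3, -2)*d(-2))*(-44) = ((2 - 2 - 3*(2 - 2))*(-2))*(-44) = ((2 - 2 - 3*0)*(-2))*(-44) = ((2 - 2 + 0)*(-2))*(-44) = (0*(-2))*(-44) = 0*(-44) = 0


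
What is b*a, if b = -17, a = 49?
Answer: -833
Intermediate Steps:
b*a = -17*49 = -833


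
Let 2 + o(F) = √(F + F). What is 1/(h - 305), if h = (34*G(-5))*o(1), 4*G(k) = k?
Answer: -88/17915 + 17*√2/17915 ≈ -0.0035701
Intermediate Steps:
o(F) = -2 + √2*√F (o(F) = -2 + √(F + F) = -2 + √(2*F) = -2 + √2*√F)
G(k) = k/4
h = 85 - 85*√2/2 (h = (34*((¼)*(-5)))*(-2 + √2*√1) = (34*(-5/4))*(-2 + √2*1) = -85*(-2 + √2)/2 = 85 - 85*√2/2 ≈ 24.896)
1/(h - 305) = 1/((85 - 85*√2/2) - 305) = 1/(-220 - 85*√2/2)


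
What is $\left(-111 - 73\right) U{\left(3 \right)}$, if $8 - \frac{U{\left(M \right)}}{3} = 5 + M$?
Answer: $0$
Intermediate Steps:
$U{\left(M \right)} = 9 - 3 M$ ($U{\left(M \right)} = 24 - 3 \left(5 + M\right) = 24 - \left(15 + 3 M\right) = 9 - 3 M$)
$\left(-111 - 73\right) U{\left(3 \right)} = \left(-111 - 73\right) \left(9 - 9\right) = - 184 \left(9 - 9\right) = \left(-184\right) 0 = 0$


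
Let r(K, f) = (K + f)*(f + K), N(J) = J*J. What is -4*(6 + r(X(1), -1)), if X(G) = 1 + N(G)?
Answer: -28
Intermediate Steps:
N(J) = J**2
X(G) = 1 + G**2
r(K, f) = (K + f)**2 (r(K, f) = (K + f)*(K + f) = (K + f)**2)
-4*(6 + r(X(1), -1)) = -4*(6 + ((1 + 1**2) - 1)**2) = -4*(6 + ((1 + 1) - 1)**2) = -4*(6 + (2 - 1)**2) = -4*(6 + 1**2) = -4*(6 + 1) = -4*7 = -28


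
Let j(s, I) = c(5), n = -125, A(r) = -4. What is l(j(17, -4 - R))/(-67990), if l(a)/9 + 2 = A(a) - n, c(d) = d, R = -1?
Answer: -1071/67990 ≈ -0.015752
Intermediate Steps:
j(s, I) = 5
l(a) = 1071 (l(a) = -18 + 9*(-4 - 1*(-125)) = -18 + 9*(-4 + 125) = -18 + 9*121 = -18 + 1089 = 1071)
l(j(17, -4 - R))/(-67990) = 1071/(-67990) = 1071*(-1/67990) = -1071/67990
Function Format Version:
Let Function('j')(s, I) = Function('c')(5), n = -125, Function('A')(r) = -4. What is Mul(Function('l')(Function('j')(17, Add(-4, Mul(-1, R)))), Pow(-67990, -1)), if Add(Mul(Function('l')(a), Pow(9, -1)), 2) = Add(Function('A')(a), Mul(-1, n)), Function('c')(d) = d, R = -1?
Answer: Rational(-1071, 67990) ≈ -0.015752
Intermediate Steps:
Function('j')(s, I) = 5
Function('l')(a) = 1071 (Function('l')(a) = Add(-18, Mul(9, Add(-4, Mul(-1, -125)))) = Add(-18, Mul(9, Add(-4, 125))) = Add(-18, Mul(9, 121)) = Add(-18, 1089) = 1071)
Mul(Function('l')(Function('j')(17, Add(-4, Mul(-1, R)))), Pow(-67990, -1)) = Mul(1071, Pow(-67990, -1)) = Mul(1071, Rational(-1, 67990)) = Rational(-1071, 67990)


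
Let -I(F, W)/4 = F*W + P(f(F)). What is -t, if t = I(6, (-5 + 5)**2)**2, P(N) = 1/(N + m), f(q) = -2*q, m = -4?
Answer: -1/16 ≈ -0.062500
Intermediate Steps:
P(N) = 1/(-4 + N) (P(N) = 1/(N - 4) = 1/(-4 + N))
I(F, W) = -4/(-4 - 2*F) - 4*F*W (I(F, W) = -4*(F*W + 1/(-4 - 2*F)) = -4*(1/(-4 - 2*F) + F*W) = -4/(-4 - 2*F) - 4*F*W)
t = 1/16 (t = (2*(1 - 2*6*(-5 + 5)**2*(2 + 6))/(2 + 6))**2 = (2*(1 - 2*6*0**2*8)/8)**2 = (2*(1/8)*(1 - 2*6*0*8))**2 = (2*(1/8)*(1 + 0))**2 = (2*(1/8)*1)**2 = (1/4)**2 = 1/16 ≈ 0.062500)
-t = -1*1/16 = -1/16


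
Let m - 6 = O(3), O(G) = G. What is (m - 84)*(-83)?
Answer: 6225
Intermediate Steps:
m = 9 (m = 6 + 3 = 9)
(m - 84)*(-83) = (9 - 84)*(-83) = -75*(-83) = 6225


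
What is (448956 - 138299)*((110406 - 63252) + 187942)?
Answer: 73034218072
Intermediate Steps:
(448956 - 138299)*((110406 - 63252) + 187942) = 310657*(47154 + 187942) = 310657*235096 = 73034218072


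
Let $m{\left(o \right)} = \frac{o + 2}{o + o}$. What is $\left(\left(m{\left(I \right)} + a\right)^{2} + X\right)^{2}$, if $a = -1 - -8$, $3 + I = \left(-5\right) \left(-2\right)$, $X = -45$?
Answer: $\frac{6911641}{38416} \approx 179.92$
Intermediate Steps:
$I = 7$ ($I = -3 - -10 = -3 + 10 = 7$)
$m{\left(o \right)} = \frac{2 + o}{2 o}$
$a = 7$ ($a = -1 + 8 = 7$)
$\left(\left(m{\left(I \right)} + a\right)^{2} + X\right)^{2} = \left(\left(\frac{2 + 7}{2 \cdot 7} + 7\right)^{2} - 45\right)^{2} = \left(\left(\frac{1}{2} \cdot \frac{1}{7} \cdot 9 + 7\right)^{2} - 45\right)^{2} = \left(\left(\frac{9}{14} + 7\right)^{2} - 45\right)^{2} = \left(\left(\frac{107}{14}\right)^{2} - 45\right)^{2} = \left(\frac{11449}{196} - 45\right)^{2} = \left(\frac{2629}{196}\right)^{2} = \frac{6911641}{38416}$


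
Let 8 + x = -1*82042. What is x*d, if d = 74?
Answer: -6071700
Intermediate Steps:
x = -82050 (x = -8 - 1*82042 = -8 - 82042 = -82050)
x*d = -82050*74 = -6071700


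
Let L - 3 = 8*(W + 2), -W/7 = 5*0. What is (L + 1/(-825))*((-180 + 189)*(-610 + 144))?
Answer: -21912252/275 ≈ -79681.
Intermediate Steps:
W = 0 (W = -35*0 = -7*0 = 0)
L = 19 (L = 3 + 8*(0 + 2) = 3 + 8*2 = 3 + 16 = 19)
(L + 1/(-825))*((-180 + 189)*(-610 + 144)) = (19 + 1/(-825))*((-180 + 189)*(-610 + 144)) = (19 - 1/825)*(9*(-466)) = (15674/825)*(-4194) = -21912252/275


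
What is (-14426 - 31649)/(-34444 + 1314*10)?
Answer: 46075/21304 ≈ 2.1627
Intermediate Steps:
(-14426 - 31649)/(-34444 + 1314*10) = -46075/(-34444 + 13140) = -46075/(-21304) = -46075*(-1/21304) = 46075/21304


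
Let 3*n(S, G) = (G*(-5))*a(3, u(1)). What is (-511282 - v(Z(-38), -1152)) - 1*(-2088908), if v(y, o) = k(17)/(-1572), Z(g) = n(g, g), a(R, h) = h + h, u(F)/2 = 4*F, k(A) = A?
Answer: 2480028089/1572 ≈ 1.5776e+6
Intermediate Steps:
u(F) = 8*F (u(F) = 2*(4*F) = 8*F)
a(R, h) = 2*h
n(S, G) = -80*G/3 (n(S, G) = ((G*(-5))*(2*(8*1)))/3 = ((-5*G)*(2*8))/3 = (-5*G*16)/3 = (-80*G)/3 = -80*G/3)
Z(g) = -80*g/3
v(y, o) = -17/1572 (v(y, o) = 17/(-1572) = 17*(-1/1572) = -17/1572)
(-511282 - v(Z(-38), -1152)) - 1*(-2088908) = (-511282 - 1*(-17/1572)) - 1*(-2088908) = (-511282 + 17/1572) + 2088908 = -803735287/1572 + 2088908 = 2480028089/1572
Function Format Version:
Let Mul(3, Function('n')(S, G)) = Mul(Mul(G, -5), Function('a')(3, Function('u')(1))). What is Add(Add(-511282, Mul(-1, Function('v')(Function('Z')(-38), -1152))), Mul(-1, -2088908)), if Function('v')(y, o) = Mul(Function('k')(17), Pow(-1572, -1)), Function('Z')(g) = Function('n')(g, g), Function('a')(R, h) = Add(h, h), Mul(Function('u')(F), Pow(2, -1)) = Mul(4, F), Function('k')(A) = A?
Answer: Rational(2480028089, 1572) ≈ 1.5776e+6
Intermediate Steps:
Function('u')(F) = Mul(8, F) (Function('u')(F) = Mul(2, Mul(4, F)) = Mul(8, F))
Function('a')(R, h) = Mul(2, h)
Function('n')(S, G) = Mul(Rational(-80, 3), G) (Function('n')(S, G) = Mul(Rational(1, 3), Mul(Mul(G, -5), Mul(2, Mul(8, 1)))) = Mul(Rational(1, 3), Mul(Mul(-5, G), Mul(2, 8))) = Mul(Rational(1, 3), Mul(Mul(-5, G), 16)) = Mul(Rational(1, 3), Mul(-80, G)) = Mul(Rational(-80, 3), G))
Function('Z')(g) = Mul(Rational(-80, 3), g)
Function('v')(y, o) = Rational(-17, 1572) (Function('v')(y, o) = Mul(17, Pow(-1572, -1)) = Mul(17, Rational(-1, 1572)) = Rational(-17, 1572))
Add(Add(-511282, Mul(-1, Function('v')(Function('Z')(-38), -1152))), Mul(-1, -2088908)) = Add(Add(-511282, Mul(-1, Rational(-17, 1572))), Mul(-1, -2088908)) = Add(Add(-511282, Rational(17, 1572)), 2088908) = Add(Rational(-803735287, 1572), 2088908) = Rational(2480028089, 1572)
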